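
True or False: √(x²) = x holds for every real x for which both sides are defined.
Claim: √(x²) = x.
Test a specific point where both sides are defined: x = -1.
LHS = √(x²) ≈ 1.0000
RHS = x ≈ -1.0000
Since 1.0000 ≠ -1.0000, the equation fails at this point, so it cannot hold for every real x for which both sides are defined.
√(x²) = |x|, which differs from x whenever x < 0 (both sides are defined for every real x).

Conclusion: False.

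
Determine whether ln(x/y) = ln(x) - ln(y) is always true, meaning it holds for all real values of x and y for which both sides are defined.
Claim: ln(x/y) = ln(x) - ln(y).
Reasoning: Both sides are simultaneously defined only when x, y > 0. Write x = e^p, y = e^q. Then x/y = e^(p-q), so ln(x/y) = p - q = ln(x) - ln(y).
So the two sides agree for all real values of x and y for which both sides are defined.

Conclusion: Yes, this is an identity.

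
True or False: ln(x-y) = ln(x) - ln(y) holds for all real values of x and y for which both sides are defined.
False.

Claim: ln(x-y) = ln(x) - ln(y).
Test a specific point where both sides are defined: x = 2, y = 3/2.
LHS = ln(x-y) ≈ -0.6931
RHS = ln(x) - ln(y) ≈ 0.2877
Since -0.6931 ≠ 0.2877, the equation fails at this point, so it cannot hold for all real values of x and y for which both sides are defined.
ln(x) - ln(y) = ln(x/y), not ln(x-y).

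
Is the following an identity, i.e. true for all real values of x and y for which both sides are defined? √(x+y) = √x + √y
Claim: √(x+y) = √x + √y.
Test a specific point where both sides are defined: x = 2, y = 2.
LHS = √(x+y) ≈ 2.0000
RHS = √x + √y ≈ 2.8284
Since 2.0000 ≠ 2.8284, the equation fails at this point, so it cannot hold for all real values of x and y for which both sides are defined.
Squaring the right side gives x + 2√(xy) + y, not x + y.

Conclusion: No, this is NOT an identity.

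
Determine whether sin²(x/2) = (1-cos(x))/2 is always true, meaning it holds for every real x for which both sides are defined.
Claim: sin²(x/2) = (1-cos(x))/2.
Reasoning: Use cos(2θ) = 1 - 2sin²θ with θ = x/2: cos(x) = 1 - 2sin²(x/2). Solving for sin²(x/2) gives (1 - cos(x))/2.
So the two sides agree for every real x for which both sides are defined.

Conclusion: Yes, this is an identity.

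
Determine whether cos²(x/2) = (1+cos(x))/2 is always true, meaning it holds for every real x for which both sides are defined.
Claim: cos²(x/2) = (1+cos(x))/2.
Reasoning: Use cos(2θ) = 2cos²θ - 1 with θ = x/2: cos(x) = 2cos²(x/2) - 1. Solving for cos²(x/2) gives (1 + cos(x))/2.
So the two sides agree for every real x for which both sides are defined.

Conclusion: Yes, this is an identity.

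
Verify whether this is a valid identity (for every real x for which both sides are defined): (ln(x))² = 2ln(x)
Claim: (ln(x))² = 2ln(x).
Test a specific point where both sides are defined: x = 1/2.
LHS = (ln(x))² ≈ 0.4805
RHS = 2ln(x) ≈ -1.3863
Since 0.4805 ≠ -1.3863, the equation fails at this point, so it cannot hold for every real x for which both sides are defined.
2ln(x) equals ln(x²), which is not the same as (ln x)².

Conclusion: No, this is NOT an identity.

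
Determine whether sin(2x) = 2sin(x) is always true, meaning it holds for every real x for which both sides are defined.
No, this is NOT an identity.

Claim: sin(2x) = 2sin(x).
Test a specific point where both sides are defined: x = -π/2.
LHS = sin(2x) ≈ 0.0000
RHS = 2sin(x) ≈ -2.0000
Since 0.0000 ≠ -2.0000, the equation fails at this point, so it cannot hold for every real x for which both sides are defined.
The correct double-angle formula is sin(2x) = 2sin(x)cos(x).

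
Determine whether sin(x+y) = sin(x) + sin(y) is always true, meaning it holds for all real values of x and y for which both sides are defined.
No, this is NOT an identity.

Claim: sin(x+y) = sin(x) + sin(y).
Test a specific point where both sides are defined: x = π/2, y = π/6.
LHS = sin(x+y) ≈ 0.8660
RHS = sin(x) + sin(y) ≈ 1.5000
Since 0.8660 ≠ 1.5000, the equation fails at this point, so it cannot hold for all real values of x and y for which both sides are defined.
The correct expansion is sin(x+y) = sin(x)cos(y) + cos(x)sin(y); sine is not additive.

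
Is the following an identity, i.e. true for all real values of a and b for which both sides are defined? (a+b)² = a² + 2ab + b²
Yes, this is an identity.

Claim: (a+b)² = a² + 2ab + b².
Reasoning: Expand: (a+b)² = (a+b)(a+b) = a·a + a·b + b·a + b·b = a² + 2ab + b².
So the two sides agree for all real values of a and b for which both sides are defined.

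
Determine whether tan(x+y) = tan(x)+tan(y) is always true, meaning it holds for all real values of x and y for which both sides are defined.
Claim: tan(x+y) = tan(x)+tan(y).
Test a specific point where both sides are defined: x = π/4, y = π/6.
LHS = tan(x+y) ≈ 3.7321
RHS = tan(x)+tan(y) ≈ 1.5774
Since 3.7321 ≠ 1.5774, the equation fails at this point, so it cannot hold for all real values of x and y for which both sides are defined.
The correct formula is tan(x+y) = (tan(x) + tan(y))/(1 - tan(x)tan(y)).

Conclusion: No, this is NOT an identity.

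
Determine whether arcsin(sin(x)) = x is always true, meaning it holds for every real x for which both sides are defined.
No, this is NOT an identity.

Claim: arcsin(sin(x)) = x.
Test a specific point where both sides are defined: x = 3π/4.
LHS = arcsin(sin(x)) ≈ 0.7854
RHS = x ≈ 2.3562
Since 0.7854 ≠ 2.3562, the equation fails at this point, so it cannot hold for every real x for which both sides are defined.
arcsin only returns values in [-π/2, π/2], so arcsin(sin(x)) = x holds only for x in that interval, not for all real x.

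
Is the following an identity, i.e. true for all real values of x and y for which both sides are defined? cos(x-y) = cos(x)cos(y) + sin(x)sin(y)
Yes, this is an identity.

Claim: cos(x-y) = cos(x)cos(y) + sin(x)sin(y).
Reasoning: Replace y by -y in cos(x+y) = cos(x)cos(y) - sin(x)sin(y) and use cos(-y) = cos(y), sin(-y) = -sin(y): cos(x-y) = cos(x)cos(y) + sin(x)sin(y).
So the two sides agree for all real values of x and y for which both sides are defined.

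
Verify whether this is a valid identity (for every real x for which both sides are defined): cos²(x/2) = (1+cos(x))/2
Yes, this is an identity.

Claim: cos²(x/2) = (1+cos(x))/2.
Reasoning: Use cos(2θ) = 2cos²θ - 1 with θ = x/2: cos(x) = 2cos²(x/2) - 1. Solving for cos²(x/2) gives (1 + cos(x))/2.
So the two sides agree for every real x for which both sides are defined.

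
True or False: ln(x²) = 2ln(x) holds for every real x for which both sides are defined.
Claim: ln(x²) = 2ln(x).
Reasoning: The right side requires x > 0. For x > 0, x² = (e^(ln x))² = e^(2ln x), so ln(x²) = 2ln(x). (For x < 0 the right side is undefined, so those values are outside the claim.)
So the two sides agree for every real x for which both sides are defined.

Conclusion: True.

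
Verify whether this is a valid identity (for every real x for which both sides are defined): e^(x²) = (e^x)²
Claim: e^(x²) = (e^x)².
Test a specific point where both sides are defined: x = -2.
LHS = e^(x²) ≈ 54.5982
RHS = (e^x)² ≈ 0.0183
Since 54.5982 ≠ 0.0183, the equation fails at this point, so it cannot hold for every real x for which both sides are defined.
(e^x)² = e^(2x), and 2x ≠ x² in general.

Conclusion: No, this is NOT an identity.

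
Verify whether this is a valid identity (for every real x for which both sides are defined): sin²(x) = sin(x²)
Claim: sin²(x) = sin(x²).
Test a specific point where both sides are defined: x = -π/4.
LHS = sin²(x) ≈ 0.5000
RHS = sin(x²) ≈ 0.5785
Since 0.5000 ≠ 0.5785, the equation fails at this point, so it cannot hold for every real x for which both sides are defined.
sin²(x) means (sin x)², squaring the output; sin(x²) squares the input. These are different functions.

Conclusion: No, this is NOT an identity.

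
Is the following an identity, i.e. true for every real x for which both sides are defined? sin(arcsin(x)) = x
Yes, this is an identity.

Claim: sin(arcsin(x)) = x.
Reasoning: For -1 ≤ x ≤ 1 (where arcsin is defined), arcsin(x) is by definition an angle whose sine equals x. Taking the sine of that angle returns x. (Note the other order, arcsin(sin x) = x, is NOT an identity.)
So the two sides agree for every real x for which both sides are defined.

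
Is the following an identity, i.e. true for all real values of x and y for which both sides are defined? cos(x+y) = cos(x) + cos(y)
No, this is NOT an identity.

Claim: cos(x+y) = cos(x) + cos(y).
Test a specific point where both sides are defined: x = -π/2, y = -π/6.
LHS = cos(x+y) ≈ -0.5000
RHS = cos(x) + cos(y) ≈ 0.8660
Since -0.5000 ≠ 0.8660, the equation fails at this point, so it cannot hold for all real values of x and y for which both sides are defined.
The correct expansion is cos(x+y) = cos(x)cos(y) - sin(x)sin(y); cosine is not additive.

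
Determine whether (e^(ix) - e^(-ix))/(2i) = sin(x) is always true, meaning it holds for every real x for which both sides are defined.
Claim: (e^(ix) - e^(-ix))/(2i) = sin(x).
Reasoning: By Euler's formula e^(ix) = cos(x) + i·sin(x) and e^(-ix) = cos(x) - i·sin(x). Subtracting cancels the cosine terms: e^(ix) - e^(-ix) = 2i·sin(x); divide by 2i.
So the two sides agree for every real x for which both sides are defined.

Conclusion: Yes, this is an identity.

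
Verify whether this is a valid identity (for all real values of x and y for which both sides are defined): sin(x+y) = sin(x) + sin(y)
Claim: sin(x+y) = sin(x) + sin(y).
Test a specific point where both sides are defined: x = π, y = -π/4.
LHS = sin(x+y) ≈ 0.7071
RHS = sin(x) + sin(y) ≈ -0.7071
Since 0.7071 ≠ -0.7071, the equation fails at this point, so it cannot hold for all real values of x and y for which both sides are defined.
The correct expansion is sin(x+y) = sin(x)cos(y) + cos(x)sin(y); sine is not additive.

Conclusion: No, this is NOT an identity.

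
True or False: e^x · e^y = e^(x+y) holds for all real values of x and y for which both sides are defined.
True.

Claim: e^x · e^y = e^(x+y).
Reasoning: This is the law of exponents for a common base: multiplying powers adds exponents. E.g. from the series, (Σ x^j/j!)(Σ y^k/k!) = Σ_m (Σ_{j+k=m} x^j y^k/(j!k!)) = Σ_m (x+y)^m/m! by the binomial theorem.
So the two sides agree for all real values of x and y for which both sides are defined.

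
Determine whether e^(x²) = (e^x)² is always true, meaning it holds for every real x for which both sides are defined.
Claim: e^(x²) = (e^x)².
Test a specific point where both sides are defined: x = 1.
LHS = e^(x²) ≈ 2.7183
RHS = (e^x)² ≈ 7.3891
Since 2.7183 ≠ 7.3891, the equation fails at this point, so it cannot hold for every real x for which both sides are defined.
(e^x)² = e^(2x), and 2x ≠ x² in general.

Conclusion: No, this is NOT an identity.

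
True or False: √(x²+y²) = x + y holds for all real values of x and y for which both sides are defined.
Claim: √(x²+y²) = x + y.
Test a specific point where both sides are defined: x = 1/2, y = 4.
LHS = √(x²+y²) ≈ 4.0311
RHS = x + y ≈ 4.5000
Since 4.0311 ≠ 4.5000, the equation fails at this point, so it cannot hold for all real values of x and y for which both sides are defined.
(x+y)² = x² + 2xy + y², not x² + y², so the square root does not split this way.

Conclusion: False.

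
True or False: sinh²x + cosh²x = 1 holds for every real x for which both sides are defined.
False.

Claim: sinh²x + cosh²x = 1.
Test a specific point where both sides are defined: x = -1.
LHS = sinh²x + cosh²x ≈ 3.7622
RHS = 1 ≈ 1.0000
Since 3.7622 ≠ 1.0000, the equation fails at this point, so it cannot hold for every real x for which both sides are defined.
The correct hyperbolic identity is cosh²x - sinh²x = 1 (a difference); the sum sinh²x + cosh²x equals cosh(2x).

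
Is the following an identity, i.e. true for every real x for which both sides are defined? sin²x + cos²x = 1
Yes, this is an identity.

Claim: sin²x + cos²x = 1.
Reasoning: The point (cos x, sin x) lies on the unit circle X² + Y² = 1, so cos²x + sin²x = 1 for every real x.
So the two sides agree for every real x for which both sides are defined.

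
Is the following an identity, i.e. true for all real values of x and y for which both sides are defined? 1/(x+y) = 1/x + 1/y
Claim: 1/(x+y) = 1/x + 1/y.
Test a specific point where both sides are defined: x = -1, y = 2.
LHS = 1/(x+y) ≈ 1.0000
RHS = 1/x + 1/y ≈ -0.5000
Since 1.0000 ≠ -0.5000, the equation fails at this point, so it cannot hold for all real values of x and y for which both sides are defined.
1/x + 1/y = (x+y)/(xy), which is not 1/(x+y).

Conclusion: No, this is NOT an identity.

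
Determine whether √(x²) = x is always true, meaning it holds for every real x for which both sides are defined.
No, this is NOT an identity.

Claim: √(x²) = x.
Test a specific point where both sides are defined: x = -1.
LHS = √(x²) ≈ 1.0000
RHS = x ≈ -1.0000
Since 1.0000 ≠ -1.0000, the equation fails at this point, so it cannot hold for every real x for which both sides are defined.
√(x²) = |x|, which differs from x whenever x < 0 (both sides are defined for every real x).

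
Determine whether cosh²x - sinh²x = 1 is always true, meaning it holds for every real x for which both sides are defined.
Claim: cosh²x - sinh²x = 1.
Reasoning: With cosh(x) = (e^x + e^-x)/2 and sinh(x) = (e^x - e^-x)/2: cosh²x = (e^(2x) + 2 + e^(-2x))/4 and sinh²x = (e^(2x) - 2 + e^(-2x))/4. Subtracting leaves 4/4 = 1.
So the two sides agree for every real x for which both sides are defined.

Conclusion: Yes, this is an identity.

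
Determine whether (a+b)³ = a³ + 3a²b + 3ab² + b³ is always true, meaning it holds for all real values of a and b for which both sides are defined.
Claim: (a+b)³ = a³ + 3a²b + 3ab² + b³.
Reasoning: (a+b)³ = (a+b)(a+b)² = (a+b)(a² + 2ab + b²) = a³ + 2a²b + ab² + a²b + 2ab² + b³ = a³ + 3a²b + 3ab² + b³.
So the two sides agree for all real values of a and b for which both sides are defined.

Conclusion: Yes, this is an identity.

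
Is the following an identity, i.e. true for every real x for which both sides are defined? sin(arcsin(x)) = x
Yes, this is an identity.

Claim: sin(arcsin(x)) = x.
Reasoning: For -1 ≤ x ≤ 1 (where arcsin is defined), arcsin(x) is by definition an angle whose sine equals x. Taking the sine of that angle returns x. (Note the other order, arcsin(sin x) = x, is NOT an identity.)
So the two sides agree for every real x for which both sides are defined.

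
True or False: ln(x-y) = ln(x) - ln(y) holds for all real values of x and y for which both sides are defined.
Claim: ln(x-y) = ln(x) - ln(y).
Test a specific point where both sides are defined: x = 4, y = 3/2.
LHS = ln(x-y) ≈ 0.9163
RHS = ln(x) - ln(y) ≈ 0.9808
Since 0.9163 ≠ 0.9808, the equation fails at this point, so it cannot hold for all real values of x and y for which both sides are defined.
ln(x) - ln(y) = ln(x/y), not ln(x-y).

Conclusion: False.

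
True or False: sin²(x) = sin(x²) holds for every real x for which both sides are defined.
False.

Claim: sin²(x) = sin(x²).
Test a specific point where both sides are defined: x = π/3.
LHS = sin²(x) ≈ 0.7500
RHS = sin(x²) ≈ 0.8897
Since 0.7500 ≠ 0.8897, the equation fails at this point, so it cannot hold for every real x for which both sides are defined.
sin²(x) means (sin x)², squaring the output; sin(x²) squares the input. These are different functions.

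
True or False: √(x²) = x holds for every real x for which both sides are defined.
False.

Claim: √(x²) = x.
Test a specific point where both sides are defined: x = -1.
LHS = √(x²) ≈ 1.0000
RHS = x ≈ -1.0000
Since 1.0000 ≠ -1.0000, the equation fails at this point, so it cannot hold for every real x for which both sides are defined.
√(x²) = |x|, which differs from x whenever x < 0 (both sides are defined for every real x).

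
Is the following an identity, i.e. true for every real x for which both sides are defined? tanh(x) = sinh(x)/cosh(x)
Yes, this is an identity.

Claim: tanh(x) = sinh(x)/cosh(x).
Reasoning: tanh(x) is defined as sinh(x)/cosh(x) = (e^x - e^-x)/(e^x + e^-x); cosh(x) ≥ 1 is never zero, so this holds for every real x.
So the two sides agree for every real x for which both sides are defined.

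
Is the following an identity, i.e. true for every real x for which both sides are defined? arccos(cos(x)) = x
No, this is NOT an identity.

Claim: arccos(cos(x)) = x.
Test a specific point where both sides are defined: x = -π/3.
LHS = arccos(cos(x)) ≈ 1.0472
RHS = x ≈ -1.0472
Since 1.0472 ≠ -1.0472, the equation fails at this point, so it cannot hold for every real x for which both sides are defined.
arccos only returns values in [0, π], so arccos(cos(x)) = x holds only for x in that interval, not for all real x.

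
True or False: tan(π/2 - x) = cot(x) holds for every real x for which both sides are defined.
True.

Claim: tan(π/2 - x) = cot(x).
Reasoning: tan(π/2 - x) = sin(π/2 - x)/cos(π/2 - x) = cos(x)/sin(x) = cot(x), using the cofunction identities sin(π/2 - x) = cos(x) and cos(π/2 - x) = sin(x).
So the two sides agree for every real x for which both sides are defined.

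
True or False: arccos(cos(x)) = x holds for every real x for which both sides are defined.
Claim: arccos(cos(x)) = x.
Test a specific point where both sides are defined: x = -π/4.
LHS = arccos(cos(x)) ≈ 0.7854
RHS = x ≈ -0.7854
Since 0.7854 ≠ -0.7854, the equation fails at this point, so it cannot hold for every real x for which both sides are defined.
arccos only returns values in [0, π], so arccos(cos(x)) = x holds only for x in that interval, not for all real x.

Conclusion: False.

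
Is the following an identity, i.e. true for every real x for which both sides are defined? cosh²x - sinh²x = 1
Claim: cosh²x - sinh²x = 1.
Reasoning: With cosh(x) = (e^x + e^-x)/2 and sinh(x) = (e^x - e^-x)/2: cosh²x = (e^(2x) + 2 + e^(-2x))/4 and sinh²x = (e^(2x) - 2 + e^(-2x))/4. Subtracting leaves 4/4 = 1.
So the two sides agree for every real x for which both sides are defined.

Conclusion: Yes, this is an identity.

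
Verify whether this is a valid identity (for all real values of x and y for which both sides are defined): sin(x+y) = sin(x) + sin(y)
No, this is NOT an identity.

Claim: sin(x+y) = sin(x) + sin(y).
Test a specific point where both sides are defined: x = π/2, y = π.
LHS = sin(x+y) ≈ -1.0000
RHS = sin(x) + sin(y) ≈ 1.0000
Since -1.0000 ≠ 1.0000, the equation fails at this point, so it cannot hold for all real values of x and y for which both sides are defined.
The correct expansion is sin(x+y) = sin(x)cos(y) + cos(x)sin(y); sine is not additive.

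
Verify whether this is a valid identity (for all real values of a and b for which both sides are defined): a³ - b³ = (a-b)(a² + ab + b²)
Yes, this is an identity.

Claim: a³ - b³ = (a-b)(a² + ab + b²).
Reasoning: Expand the right side: (a-b)(a² + ab + b²) = a³ + a²b + ab² - a²b - ab² - b³ = a³ - b³ (the middle terms cancel in pairs).
So the two sides agree for all real values of a and b for which both sides are defined.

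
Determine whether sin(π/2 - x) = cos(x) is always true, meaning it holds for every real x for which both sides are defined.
Yes, this is an identity.

Claim: sin(π/2 - x) = cos(x).
Reasoning: Use sin(u - v) = sin(u)cos(v) - cos(u)sin(v) with u = π/2, v = x: sin(π/2)cos(x) - cos(π/2)sin(x) = 1·cos(x) - 0·sin(x) = cos(x).
So the two sides agree for every real x for which both sides are defined.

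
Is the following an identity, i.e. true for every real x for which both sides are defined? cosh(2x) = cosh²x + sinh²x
Yes, this is an identity.

Claim: cosh(2x) = cosh²x + sinh²x.
Reasoning: cosh²x = (e^(2x) + 2 + e^(-2x))/4 and sinh²x = (e^(2x) - 2 + e^(-2x))/4. Adding gives (2e^(2x) + 2e^(-2x))/4 = (e^(2x) + e^(-2x))/2 = cosh(2x).
So the two sides agree for every real x for which both sides are defined.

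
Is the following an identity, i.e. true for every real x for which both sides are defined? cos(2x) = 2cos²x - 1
Claim: cos(2x) = 2cos²x - 1.
Reasoning: cos(2x) = cos²x - sin²x. Replace sin²x by 1 - cos²x: cos²x - (1 - cos²x) = 2cos²x - 1.
So the two sides agree for every real x for which both sides are defined.

Conclusion: Yes, this is an identity.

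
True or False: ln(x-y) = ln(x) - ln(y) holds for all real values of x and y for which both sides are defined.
False.

Claim: ln(x-y) = ln(x) - ln(y).
Test a specific point where both sides are defined: x = 4, y = 1.
LHS = ln(x-y) ≈ 1.0986
RHS = ln(x) - ln(y) ≈ 1.3863
Since 1.0986 ≠ 1.3863, the equation fails at this point, so it cannot hold for all real values of x and y for which both sides are defined.
ln(x) - ln(y) = ln(x/y), not ln(x-y).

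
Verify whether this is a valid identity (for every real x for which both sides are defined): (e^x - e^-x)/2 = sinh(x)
Claim: (e^x - e^-x)/2 = sinh(x).
Reasoning: This is exactly the definition of the hyperbolic sine: sinh(x) := (e^x - e^-x)/2.
So the two sides agree for every real x for which both sides are defined.

Conclusion: Yes, this is an identity.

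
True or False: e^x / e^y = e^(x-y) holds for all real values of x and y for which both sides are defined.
Claim: e^x / e^y = e^(x-y).
Reasoning: 1/e^y = e^(-y), so e^x / e^y = e^x · e^(-y) = e^(x + (-y)) = e^(x-y) by the product rule for exponents.
So the two sides agree for all real values of x and y for which both sides are defined.

Conclusion: True.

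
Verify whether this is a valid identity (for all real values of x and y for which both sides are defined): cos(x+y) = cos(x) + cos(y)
No, this is NOT an identity.

Claim: cos(x+y) = cos(x) + cos(y).
Test a specific point where both sides are defined: x = 2π/3, y = 3π/4.
LHS = cos(x+y) ≈ -0.2588
RHS = cos(x) + cos(y) ≈ -1.2071
Since -0.2588 ≠ -1.2071, the equation fails at this point, so it cannot hold for all real values of x and y for which both sides are defined.
The correct expansion is cos(x+y) = cos(x)cos(y) - sin(x)sin(y); cosine is not additive.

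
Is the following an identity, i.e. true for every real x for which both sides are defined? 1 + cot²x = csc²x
Claim: 1 + cot²x = csc²x.
Reasoning: Start from sin²x + cos²x = 1 and divide every term by sin²x (allowed wherever cot x and csc x are defined): 1 + cot²x = 1/sin²x = csc²x.
So the two sides agree for every real x for which both sides are defined.

Conclusion: Yes, this is an identity.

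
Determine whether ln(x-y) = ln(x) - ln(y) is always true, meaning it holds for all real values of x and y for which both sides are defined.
Claim: ln(x-y) = ln(x) - ln(y).
Test a specific point where both sides are defined: x = 3, y = 1/2.
LHS = ln(x-y) ≈ 0.9163
RHS = ln(x) - ln(y) ≈ 1.7918
Since 0.9163 ≠ 1.7918, the equation fails at this point, so it cannot hold for all real values of x and y for which both sides are defined.
ln(x) - ln(y) = ln(x/y), not ln(x-y).

Conclusion: No, this is NOT an identity.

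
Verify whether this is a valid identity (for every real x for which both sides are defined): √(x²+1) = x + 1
Claim: √(x²+1) = x + 1.
Test a specific point where both sides are defined: x = -3.
LHS = √(x²+1) ≈ 3.1623
RHS = x + 1 ≈ -2.0000
Since 3.1623 ≠ -2.0000, the equation fails at this point, so it cannot hold for every real x for which both sides are defined.
(x+1)² = x² + 2x + 1 ≠ x² + 1 unless x = 0.

Conclusion: No, this is NOT an identity.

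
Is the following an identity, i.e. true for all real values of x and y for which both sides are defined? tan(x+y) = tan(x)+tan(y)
No, this is NOT an identity.

Claim: tan(x+y) = tan(x)+tan(y).
Test a specific point where both sides are defined: x = -π/4, y = 2π/3.
LHS = tan(x+y) ≈ 3.7321
RHS = tan(x)+tan(y) ≈ -2.7321
Since 3.7321 ≠ -2.7321, the equation fails at this point, so it cannot hold for all real values of x and y for which both sides are defined.
The correct formula is tan(x+y) = (tan(x) + tan(y))/(1 - tan(x)tan(y)).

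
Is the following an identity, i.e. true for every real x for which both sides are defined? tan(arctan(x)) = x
Claim: tan(arctan(x)) = x.
Reasoning: For every real x, arctan(x) is by definition the angle in (-π/2, π/2) whose tangent equals x. Taking the tangent of that angle returns x.
So the two sides agree for every real x for which both sides are defined.

Conclusion: Yes, this is an identity.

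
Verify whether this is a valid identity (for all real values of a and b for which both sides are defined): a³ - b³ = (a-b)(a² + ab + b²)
Yes, this is an identity.

Claim: a³ - b³ = (a-b)(a² + ab + b²).
Reasoning: Expand the right side: (a-b)(a² + ab + b²) = a³ + a²b + ab² - a²b - ab² - b³ = a³ - b³ (the middle terms cancel in pairs).
So the two sides agree for all real values of a and b for which both sides are defined.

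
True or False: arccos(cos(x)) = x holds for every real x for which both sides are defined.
False.

Claim: arccos(cos(x)) = x.
Test a specific point where both sides are defined: x = -π/3.
LHS = arccos(cos(x)) ≈ 1.0472
RHS = x ≈ -1.0472
Since 1.0472 ≠ -1.0472, the equation fails at this point, so it cannot hold for every real x for which both sides are defined.
arccos only returns values in [0, π], so arccos(cos(x)) = x holds only for x in that interval, not for all real x.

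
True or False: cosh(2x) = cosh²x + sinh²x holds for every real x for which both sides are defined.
Claim: cosh(2x) = cosh²x + sinh²x.
Reasoning: cosh²x = (e^(2x) + 2 + e^(-2x))/4 and sinh²x = (e^(2x) - 2 + e^(-2x))/4. Adding gives (2e^(2x) + 2e^(-2x))/4 = (e^(2x) + e^(-2x))/2 = cosh(2x).
So the two sides agree for every real x for which both sides are defined.

Conclusion: True.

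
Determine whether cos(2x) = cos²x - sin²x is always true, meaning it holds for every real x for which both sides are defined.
Yes, this is an identity.

Claim: cos(2x) = cos²x - sin²x.
Reasoning: Put y = x in the addition formula cos(x+y) = cos(x)cos(y) - sin(x)sin(y): cos(2x) = cos²x - sin²x.
So the two sides agree for every real x for which both sides are defined.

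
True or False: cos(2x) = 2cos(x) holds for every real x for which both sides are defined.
Claim: cos(2x) = 2cos(x).
Test a specific point where both sides are defined: x = 3π/4.
LHS = cos(2x) ≈ 0.0000
RHS = 2cos(x) ≈ -1.4142
Since 0.0000 ≠ -1.4142, the equation fails at this point, so it cannot hold for every real x for which both sides are defined.
The correct double-angle formula is cos(2x) = cos²x - sin²x.

Conclusion: False.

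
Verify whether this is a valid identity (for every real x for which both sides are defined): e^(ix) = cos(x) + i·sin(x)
Claim: e^(ix) = cos(x) + i·sin(x).
Reasoning: Euler's formula. Expand e^(ix) = Σ (ix)^k / k!. Since i² = -1, the even-k terms are Σ (-1)^m x^(2m)/(2m)! = cos(x) and the odd-k terms are i · Σ (-1)^m x^(2m+1)/(2m+1)! = i·sin(x).
So the two sides agree for every real x for which both sides are defined.

Conclusion: Yes, this is an identity.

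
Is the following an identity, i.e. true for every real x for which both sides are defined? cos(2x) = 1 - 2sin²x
Yes, this is an identity.

Claim: cos(2x) = 1 - 2sin²x.
Reasoning: cos(2x) = cos²x - sin²x. Replace cos²x by 1 - sin²x: (1 - sin²x) - sin²x = 1 - 2sin²x.
So the two sides agree for every real x for which both sides are defined.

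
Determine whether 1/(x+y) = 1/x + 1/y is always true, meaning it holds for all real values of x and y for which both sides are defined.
Claim: 1/(x+y) = 1/x + 1/y.
Test a specific point where both sides are defined: x = 4, y = 5.
LHS = 1/(x+y) ≈ 0.1111
RHS = 1/x + 1/y ≈ 0.4500
Since 0.1111 ≠ 0.4500, the equation fails at this point, so it cannot hold for all real values of x and y for which both sides are defined.
1/x + 1/y = (x+y)/(xy), which is not 1/(x+y).

Conclusion: No, this is NOT an identity.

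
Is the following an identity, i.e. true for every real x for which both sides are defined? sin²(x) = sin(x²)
Claim: sin²(x) = sin(x²).
Test a specific point where both sides are defined: x = -π/4.
LHS = sin²(x) ≈ 0.5000
RHS = sin(x²) ≈ 0.5785
Since 0.5000 ≠ 0.5785, the equation fails at this point, so it cannot hold for every real x for which both sides are defined.
sin²(x) means (sin x)², squaring the output; sin(x²) squares the input. These are different functions.

Conclusion: No, this is NOT an identity.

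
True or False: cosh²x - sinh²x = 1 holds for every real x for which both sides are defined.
True.

Claim: cosh²x - sinh²x = 1.
Reasoning: With cosh(x) = (e^x + e^-x)/2 and sinh(x) = (e^x - e^-x)/2: cosh²x = (e^(2x) + 2 + e^(-2x))/4 and sinh²x = (e^(2x) - 2 + e^(-2x))/4. Subtracting leaves 4/4 = 1.
So the two sides agree for every real x for which both sides are defined.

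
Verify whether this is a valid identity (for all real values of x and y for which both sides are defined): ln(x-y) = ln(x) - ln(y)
No, this is NOT an identity.

Claim: ln(x-y) = ln(x) - ln(y).
Test a specific point where both sides are defined: x = 5, y = 1.
LHS = ln(x-y) ≈ 1.3863
RHS = ln(x) - ln(y) ≈ 1.6094
Since 1.3863 ≠ 1.6094, the equation fails at this point, so it cannot hold for all real values of x and y for which both sides are defined.
ln(x) - ln(y) = ln(x/y), not ln(x-y).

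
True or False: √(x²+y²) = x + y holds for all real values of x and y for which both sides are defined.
Claim: √(x²+y²) = x + y.
Test a specific point where both sides are defined: x = 5, y = 1.
LHS = √(x²+y²) ≈ 5.0990
RHS = x + y ≈ 6.0000
Since 5.0990 ≠ 6.0000, the equation fails at this point, so it cannot hold for all real values of x and y for which both sides are defined.
(x+y)² = x² + 2xy + y², not x² + y², so the square root does not split this way.

Conclusion: False.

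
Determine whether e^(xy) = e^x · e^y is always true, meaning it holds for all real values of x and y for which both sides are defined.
Claim: e^(xy) = e^x · e^y.
Test a specific point where both sides are defined: x = 1/2, y = 4.
LHS = e^(xy) ≈ 7.3891
RHS = e^x · e^y ≈ 90.0171
Since 7.3891 ≠ 90.0171, the equation fails at this point, so it cannot hold for all real values of x and y for which both sides are defined.
e^x · e^y = e^(x+y), not e^(xy).

Conclusion: No, this is NOT an identity.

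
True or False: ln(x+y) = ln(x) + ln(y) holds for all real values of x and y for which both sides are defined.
False.

Claim: ln(x+y) = ln(x) + ln(y).
Test a specific point where both sides are defined: x = 5, y = 2.
LHS = ln(x+y) ≈ 1.9459
RHS = ln(x) + ln(y) ≈ 2.3026
Since 1.9459 ≠ 2.3026, the equation fails at this point, so it cannot hold for all real values of x and y for which both sides are defined.
ln(x) + ln(y) = ln(xy), not ln(x+y).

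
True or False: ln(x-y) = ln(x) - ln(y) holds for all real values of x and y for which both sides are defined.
Claim: ln(x-y) = ln(x) - ln(y).
Test a specific point where both sides are defined: x = 3, y = 3/2.
LHS = ln(x-y) ≈ 0.4055
RHS = ln(x) - ln(y) ≈ 0.6931
Since 0.4055 ≠ 0.6931, the equation fails at this point, so it cannot hold for all real values of x and y for which both sides are defined.
ln(x) - ln(y) = ln(x/y), not ln(x-y).

Conclusion: False.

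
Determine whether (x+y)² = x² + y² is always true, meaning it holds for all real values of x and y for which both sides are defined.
Claim: (x+y)² = x² + y².
Test a specific point where both sides are defined: x = 1/2, y = -1.
LHS = (x+y)² ≈ 0.2500
RHS = x² + y² ≈ 1.2500
Since 0.2500 ≠ 1.2500, the equation fails at this point, so it cannot hold for all real values of x and y for which both sides are defined.
The correct expansion is (x+y)² = x² + 2xy + y²; the cross term 2xy is missing.

Conclusion: No, this is NOT an identity.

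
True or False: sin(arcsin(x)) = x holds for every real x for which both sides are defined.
Claim: sin(arcsin(x)) = x.
Reasoning: For -1 ≤ x ≤ 1 (where arcsin is defined), arcsin(x) is by definition an angle whose sine equals x. Taking the sine of that angle returns x. (Note the other order, arcsin(sin x) = x, is NOT an identity.)
So the two sides agree for every real x for which both sides are defined.

Conclusion: True.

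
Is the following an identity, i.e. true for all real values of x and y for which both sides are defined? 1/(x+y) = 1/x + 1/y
No, this is NOT an identity.

Claim: 1/(x+y) = 1/x + 1/y.
Test a specific point where both sides are defined: x = 4, y = 3.
LHS = 1/(x+y) ≈ 0.1429
RHS = 1/x + 1/y ≈ 0.5833
Since 0.1429 ≠ 0.5833, the equation fails at this point, so it cannot hold for all real values of x and y for which both sides are defined.
1/x + 1/y = (x+y)/(xy), which is not 1/(x+y).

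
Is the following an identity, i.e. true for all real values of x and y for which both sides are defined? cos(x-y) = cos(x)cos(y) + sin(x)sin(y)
Yes, this is an identity.

Claim: cos(x-y) = cos(x)cos(y) + sin(x)sin(y).
Reasoning: Replace y by -y in cos(x+y) = cos(x)cos(y) - sin(x)sin(y) and use cos(-y) = cos(y), sin(-y) = -sin(y): cos(x-y) = cos(x)cos(y) + sin(x)sin(y).
So the two sides agree for all real values of x and y for which both sides are defined.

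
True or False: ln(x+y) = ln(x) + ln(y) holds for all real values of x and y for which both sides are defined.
Claim: ln(x+y) = ln(x) + ln(y).
Test a specific point where both sides are defined: x = 1/2, y = 5.
LHS = ln(x+y) ≈ 1.7047
RHS = ln(x) + ln(y) ≈ 0.9163
Since 1.7047 ≠ 0.9163, the equation fails at this point, so it cannot hold for all real values of x and y for which both sides are defined.
ln(x) + ln(y) = ln(xy), not ln(x+y).

Conclusion: False.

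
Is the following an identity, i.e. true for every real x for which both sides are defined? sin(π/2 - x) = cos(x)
Claim: sin(π/2 - x) = cos(x).
Reasoning: Use sin(u - v) = sin(u)cos(v) - cos(u)sin(v) with u = π/2, v = x: sin(π/2)cos(x) - cos(π/2)sin(x) = 1·cos(x) - 0·sin(x) = cos(x).
So the two sides agree for every real x for which both sides are defined.

Conclusion: Yes, this is an identity.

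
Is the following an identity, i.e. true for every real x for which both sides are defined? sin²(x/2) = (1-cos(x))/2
Yes, this is an identity.

Claim: sin²(x/2) = (1-cos(x))/2.
Reasoning: Use cos(2θ) = 1 - 2sin²θ with θ = x/2: cos(x) = 1 - 2sin²(x/2). Solving for sin²(x/2) gives (1 - cos(x))/2.
So the two sides agree for every real x for which both sides are defined.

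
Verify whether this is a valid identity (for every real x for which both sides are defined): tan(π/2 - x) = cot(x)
Claim: tan(π/2 - x) = cot(x).
Reasoning: tan(π/2 - x) = sin(π/2 - x)/cos(π/2 - x) = cos(x)/sin(x) = cot(x), using the cofunction identities sin(π/2 - x) = cos(x) and cos(π/2 - x) = sin(x).
So the two sides agree for every real x for which both sides are defined.

Conclusion: Yes, this is an identity.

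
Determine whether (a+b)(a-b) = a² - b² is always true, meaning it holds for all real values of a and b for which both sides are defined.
Yes, this is an identity.

Claim: (a+b)(a-b) = a² - b².
Reasoning: Expand: (a+b)(a-b) = a² - ab + ba - b² = a² - b² (the cross terms cancel).
So the two sides agree for all real values of a and b for which both sides are defined.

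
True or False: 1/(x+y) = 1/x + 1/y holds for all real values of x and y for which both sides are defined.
Claim: 1/(x+y) = 1/x + 1/y.
Test a specific point where both sides are defined: x = 3, y = -2.
LHS = 1/(x+y) ≈ 1.0000
RHS = 1/x + 1/y ≈ -0.1667
Since 1.0000 ≠ -0.1667, the equation fails at this point, so it cannot hold for all real values of x and y for which both sides are defined.
1/x + 1/y = (x+y)/(xy), which is not 1/(x+y).

Conclusion: False.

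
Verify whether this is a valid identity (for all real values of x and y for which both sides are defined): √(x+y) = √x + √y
Claim: √(x+y) = √x + √y.
Test a specific point where both sides are defined: x = 3, y = 4.
LHS = √(x+y) ≈ 2.6458
RHS = √x + √y ≈ 3.7321
Since 2.6458 ≠ 3.7321, the equation fails at this point, so it cannot hold for all real values of x and y for which both sides are defined.
Squaring the right side gives x + 2√(xy) + y, not x + y.

Conclusion: No, this is NOT an identity.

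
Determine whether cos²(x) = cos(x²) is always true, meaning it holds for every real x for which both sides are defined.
No, this is NOT an identity.

Claim: cos²(x) = cos(x²).
Test a specific point where both sides are defined: x = π/6.
LHS = cos²(x) ≈ 0.7500
RHS = cos(x²) ≈ 0.9627
Since 0.7500 ≠ 0.9627, the equation fails at this point, so it cannot hold for every real x for which both sides are defined.
cos²(x) means (cos x)², squaring the output; cos(x²) squares the input. These are different functions.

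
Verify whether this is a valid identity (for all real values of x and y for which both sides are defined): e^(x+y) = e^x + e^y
Claim: e^(x+y) = e^x + e^y.
Test a specific point where both sides are defined: x = 1, y = 5.
LHS = e^(x+y) ≈ 403.4288
RHS = e^x + e^y ≈ 151.1314
Since 403.4288 ≠ 151.1314, the equation fails at this point, so it cannot hold for all real values of x and y for which both sides are defined.
The correct rule is e^(x+y) = e^x · e^y (a product, not a sum).

Conclusion: No, this is NOT an identity.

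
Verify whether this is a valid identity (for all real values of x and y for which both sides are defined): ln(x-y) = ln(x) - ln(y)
No, this is NOT an identity.

Claim: ln(x-y) = ln(x) - ln(y).
Test a specific point where both sides are defined: x = 4, y = 1/2.
LHS = ln(x-y) ≈ 1.2528
RHS = ln(x) - ln(y) ≈ 2.0794
Since 1.2528 ≠ 2.0794, the equation fails at this point, so it cannot hold for all real values of x and y for which both sides are defined.
ln(x) - ln(y) = ln(x/y), not ln(x-y).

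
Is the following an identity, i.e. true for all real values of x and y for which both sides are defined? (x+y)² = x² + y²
No, this is NOT an identity.

Claim: (x+y)² = x² + y².
Test a specific point where both sides are defined: x = -2, y = 3/2.
LHS = (x+y)² ≈ 0.2500
RHS = x² + y² ≈ 6.2500
Since 0.2500 ≠ 6.2500, the equation fails at this point, so it cannot hold for all real values of x and y for which both sides are defined.
The correct expansion is (x+y)² = x² + 2xy + y²; the cross term 2xy is missing.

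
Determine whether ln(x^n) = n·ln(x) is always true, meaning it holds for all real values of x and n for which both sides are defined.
Yes, this is an identity.

Claim: ln(x^n) = n·ln(x).
Reasoning: The right side requires x > 0. For x > 0, x^n = (e^(ln x))^n = e^(n·ln x), so taking ln of both sides gives ln(x^n) = n·ln(x).
So the two sides agree for all real values of x and n for which both sides are defined.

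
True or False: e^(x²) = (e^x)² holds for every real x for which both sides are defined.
Claim: e^(x²) = (e^x)².
Test a specific point where both sides are defined: x = 3/2.
LHS = e^(x²) ≈ 9.4877
RHS = (e^x)² ≈ 20.0855
Since 9.4877 ≠ 20.0855, the equation fails at this point, so it cannot hold for every real x for which both sides are defined.
(e^x)² = e^(2x), and 2x ≠ x² in general.

Conclusion: False.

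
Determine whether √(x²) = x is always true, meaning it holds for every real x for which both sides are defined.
No, this is NOT an identity.

Claim: √(x²) = x.
Test a specific point where both sides are defined: x = -3.
LHS = √(x²) ≈ 3.0000
RHS = x ≈ -3.0000
Since 3.0000 ≠ -3.0000, the equation fails at this point, so it cannot hold for every real x for which both sides are defined.
√(x²) = |x|, which differs from x whenever x < 0 (both sides are defined for every real x).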